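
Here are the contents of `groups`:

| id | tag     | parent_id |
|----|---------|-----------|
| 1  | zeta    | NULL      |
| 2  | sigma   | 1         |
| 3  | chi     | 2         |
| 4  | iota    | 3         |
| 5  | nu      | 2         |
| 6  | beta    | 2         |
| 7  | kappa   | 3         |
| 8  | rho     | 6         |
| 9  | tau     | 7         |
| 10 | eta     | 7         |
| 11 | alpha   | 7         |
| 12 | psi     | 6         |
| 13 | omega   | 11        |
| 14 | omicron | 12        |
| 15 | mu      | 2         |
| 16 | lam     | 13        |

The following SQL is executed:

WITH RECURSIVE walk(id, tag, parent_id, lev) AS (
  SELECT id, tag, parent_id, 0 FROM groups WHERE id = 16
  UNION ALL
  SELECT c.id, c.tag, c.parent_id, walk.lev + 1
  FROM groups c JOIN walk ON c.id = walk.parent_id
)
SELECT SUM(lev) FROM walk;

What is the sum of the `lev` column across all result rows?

Base: id=16 (lam), parent_id=13, lev 0.
Iteration 1: join on id=13 -> omega (id 13, parent_id=11, lev 1).
Iteration 2: join on id=11 -> alpha (id 11, parent_id=7, lev 2).
Iteration 3: join on id=7 -> kappa (id 7, parent_id=3, lev 3).
Iteration 4: join on id=3 -> chi (id 3, parent_id=2, lev 4).
Iteration 5: join on id=2 -> sigma (id 2, parent_id=1, lev 5).
Iteration 6: join on id=1 -> zeta (id 1, parent_id=NULL, lev 6).
Iteration 7: parent_id is NULL; no match; recursion stops.
SUM(lev) = 0 + 1 + 2 + 3 + 4 + 5 + 6 = 21.

21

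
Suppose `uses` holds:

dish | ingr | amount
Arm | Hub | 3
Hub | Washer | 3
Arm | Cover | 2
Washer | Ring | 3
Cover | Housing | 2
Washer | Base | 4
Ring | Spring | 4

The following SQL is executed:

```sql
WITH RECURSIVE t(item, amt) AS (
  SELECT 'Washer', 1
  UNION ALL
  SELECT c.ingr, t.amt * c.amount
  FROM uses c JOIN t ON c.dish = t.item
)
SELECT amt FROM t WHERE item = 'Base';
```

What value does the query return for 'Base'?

Base: (Washer, amt=1).
Iteration 1: components of {Washer} -> Base = 1*4 = 4, Ring = 1*3 = 3.
Iteration 2: components of {Base,Ring} -> Spring = 3*4 = 12.
Iteration 3: no further components; recursion stops.

4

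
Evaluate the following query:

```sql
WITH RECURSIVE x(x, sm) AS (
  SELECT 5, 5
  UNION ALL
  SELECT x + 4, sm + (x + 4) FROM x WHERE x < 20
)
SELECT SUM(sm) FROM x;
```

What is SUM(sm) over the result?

155

Base: x=5, sm=5.
Iteration 1: 5 < 20 holds -> x = 5 + 4 = 9, sm = 5 + 9 = 14.
Iteration 2: 9 < 20 holds -> x = 9 + 4 = 13, sm = 14 + 13 = 27.
Iteration 3: 13 < 20 holds -> x = 13 + 4 = 17, sm = 27 + 17 = 44.
Iteration 4: 17 < 20 holds -> x = 17 + 4 = 21, sm = 44 + 21 = 65.
Iteration 5: 21 < 20 fails; recursion stops.
SUM(sm) = 5 + 14 + 27 + 44 + 65 = 155.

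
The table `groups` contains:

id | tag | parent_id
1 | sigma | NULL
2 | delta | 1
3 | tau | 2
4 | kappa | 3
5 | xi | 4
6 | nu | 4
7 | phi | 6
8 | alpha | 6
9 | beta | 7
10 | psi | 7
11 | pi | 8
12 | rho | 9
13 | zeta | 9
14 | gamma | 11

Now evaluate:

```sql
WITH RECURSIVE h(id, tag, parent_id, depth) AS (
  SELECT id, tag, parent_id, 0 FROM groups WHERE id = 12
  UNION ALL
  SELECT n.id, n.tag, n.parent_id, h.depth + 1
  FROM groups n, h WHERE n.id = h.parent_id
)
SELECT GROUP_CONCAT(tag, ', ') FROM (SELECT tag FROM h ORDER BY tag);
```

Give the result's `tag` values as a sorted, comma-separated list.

Base: id=12 (rho), parent_id=9, depth 0.
Iteration 1: join on id=9 -> beta (id 9, parent_id=7, depth 1).
Iteration 2: join on id=7 -> phi (id 7, parent_id=6, depth 2).
Iteration 3: join on id=6 -> nu (id 6, parent_id=4, depth 3).
Iteration 4: join on id=4 -> kappa (id 4, parent_id=3, depth 4).
Iteration 5: join on id=3 -> tau (id 3, parent_id=2, depth 5).
Iteration 6: join on id=2 -> delta (id 2, parent_id=1, depth 6).
Iteration 7: join on id=1 -> sigma (id 1, parent_id=NULL, depth 7).
Iteration 8: parent_id is NULL; no match; recursion stops.

beta, delta, kappa, nu, phi, rho, sigma, tau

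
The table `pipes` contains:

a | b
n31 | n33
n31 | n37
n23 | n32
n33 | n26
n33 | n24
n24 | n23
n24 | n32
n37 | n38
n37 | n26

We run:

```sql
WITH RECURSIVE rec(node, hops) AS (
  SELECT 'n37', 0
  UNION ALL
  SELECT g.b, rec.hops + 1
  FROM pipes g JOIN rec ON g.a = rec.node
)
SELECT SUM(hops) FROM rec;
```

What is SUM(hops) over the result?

2

Base: (n37, hops=0).
Iteration 1: edges from {n37} -> (n26, hops=1), (n38, hops=1).
Iteration 2: no outgoing edges from {n26,n38}; recursion stops.
SUM(hops) = 0 + 1 + 1 = 2.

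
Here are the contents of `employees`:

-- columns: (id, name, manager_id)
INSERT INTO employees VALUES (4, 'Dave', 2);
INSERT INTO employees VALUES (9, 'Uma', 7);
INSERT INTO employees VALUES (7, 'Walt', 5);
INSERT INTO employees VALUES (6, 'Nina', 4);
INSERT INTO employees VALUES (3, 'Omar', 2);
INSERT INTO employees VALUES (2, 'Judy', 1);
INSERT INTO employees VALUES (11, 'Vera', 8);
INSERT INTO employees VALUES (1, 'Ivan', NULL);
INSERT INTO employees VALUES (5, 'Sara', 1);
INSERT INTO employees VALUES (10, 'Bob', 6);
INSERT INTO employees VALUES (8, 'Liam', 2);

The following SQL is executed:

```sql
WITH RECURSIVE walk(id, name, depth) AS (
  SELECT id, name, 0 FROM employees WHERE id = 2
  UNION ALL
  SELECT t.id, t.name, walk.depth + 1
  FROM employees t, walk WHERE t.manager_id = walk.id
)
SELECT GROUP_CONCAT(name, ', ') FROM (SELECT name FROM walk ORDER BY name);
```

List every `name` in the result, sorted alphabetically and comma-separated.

Bob, Dave, Judy, Liam, Nina, Omar, Vera

Base: id=2 (Judy) at depth 0.
Iteration 1: rows with manager_id in {2} -> Omar (id 3, depth 1), Dave (id 4, depth 1), Liam (id 8, depth 1).
Iteration 2: rows with manager_id in {3,4,8} -> Nina (id 6, depth 2), Vera (id 11, depth 2).
Iteration 3: rows with manager_id in {6,11} -> Bob (id 10, depth 3).
Iteration 4: no rows with manager_id in {10}; recursion stops.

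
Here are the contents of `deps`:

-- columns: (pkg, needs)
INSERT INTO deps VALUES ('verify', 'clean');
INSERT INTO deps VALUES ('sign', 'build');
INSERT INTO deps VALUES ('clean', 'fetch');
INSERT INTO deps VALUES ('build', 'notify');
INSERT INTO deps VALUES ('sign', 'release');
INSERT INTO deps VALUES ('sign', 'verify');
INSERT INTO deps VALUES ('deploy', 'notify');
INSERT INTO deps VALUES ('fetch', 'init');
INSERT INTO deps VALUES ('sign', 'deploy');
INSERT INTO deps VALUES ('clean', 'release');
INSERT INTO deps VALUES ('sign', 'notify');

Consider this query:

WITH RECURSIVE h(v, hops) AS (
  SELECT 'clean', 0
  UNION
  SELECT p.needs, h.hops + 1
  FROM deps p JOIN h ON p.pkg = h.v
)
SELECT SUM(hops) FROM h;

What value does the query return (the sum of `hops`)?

4

Base: (clean, hops=0).
Iteration 1: edges from {clean} -> (fetch, hops=1), (release, hops=1).
Iteration 2: edges from {fetch,release} -> (init, hops=2).
Iteration 3: no outgoing edges from {init}; recursion stops.
SUM(hops) = 0 + 1 + 1 + 2 = 4.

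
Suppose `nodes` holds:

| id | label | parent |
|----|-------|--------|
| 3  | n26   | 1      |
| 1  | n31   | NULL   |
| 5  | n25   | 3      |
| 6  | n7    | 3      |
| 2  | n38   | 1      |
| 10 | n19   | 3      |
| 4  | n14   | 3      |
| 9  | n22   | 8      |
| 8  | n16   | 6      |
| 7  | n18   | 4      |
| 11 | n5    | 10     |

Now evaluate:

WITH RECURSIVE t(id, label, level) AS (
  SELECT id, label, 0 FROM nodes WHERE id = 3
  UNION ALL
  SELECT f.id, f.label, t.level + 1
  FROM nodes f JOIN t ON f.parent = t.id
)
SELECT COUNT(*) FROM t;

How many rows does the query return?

Base: id=3 (n26) at level 0.
Iteration 1: rows with parent in {3} -> n14 (id 4, level 1), n25 (id 5, level 1), n7 (id 6, level 1), n19 (id 10, level 1).
Iteration 2: rows with parent in {4,5,6,10} -> n18 (id 7, level 2), n16 (id 8, level 2), n5 (id 11, level 2).
Iteration 3: rows with parent in {7,8,11} -> n22 (id 9, level 3).
Iteration 4: no rows with parent in {9}; recursion stops.
Total rows emitted: 9.

9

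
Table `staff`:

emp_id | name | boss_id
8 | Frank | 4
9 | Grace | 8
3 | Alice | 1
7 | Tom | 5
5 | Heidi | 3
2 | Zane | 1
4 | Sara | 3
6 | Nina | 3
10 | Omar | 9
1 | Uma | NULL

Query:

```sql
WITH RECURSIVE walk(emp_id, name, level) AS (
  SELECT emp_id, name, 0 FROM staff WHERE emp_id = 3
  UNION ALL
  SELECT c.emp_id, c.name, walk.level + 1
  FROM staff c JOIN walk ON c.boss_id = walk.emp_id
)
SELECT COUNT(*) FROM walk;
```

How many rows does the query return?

Base: emp_id=3 (Alice) at level 0.
Iteration 1: rows with boss_id in {3} -> Sara (id 4, level 1), Heidi (id 5, level 1), Nina (id 6, level 1).
Iteration 2: rows with boss_id in {4,5,6} -> Tom (id 7, level 2), Frank (id 8, level 2).
Iteration 3: rows with boss_id in {7,8} -> Grace (id 9, level 3).
Iteration 4: rows with boss_id in {9} -> Omar (id 10, level 4).
Iteration 5: no rows with boss_id in {10}; recursion stops.
Total rows emitted: 8.

8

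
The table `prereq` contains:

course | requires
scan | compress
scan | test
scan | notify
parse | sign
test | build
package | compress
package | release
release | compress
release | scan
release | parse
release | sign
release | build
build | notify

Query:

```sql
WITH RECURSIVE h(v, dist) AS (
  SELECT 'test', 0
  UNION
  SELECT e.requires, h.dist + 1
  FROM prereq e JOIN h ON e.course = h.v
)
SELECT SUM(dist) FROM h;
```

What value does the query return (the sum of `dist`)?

Base: (test, dist=0).
Iteration 1: edges from {test} -> (build, dist=1).
Iteration 2: edges from {build} -> (notify, dist=2).
Iteration 3: no outgoing edges from {notify}; recursion stops.
SUM(dist) = 0 + 1 + 2 = 3.

3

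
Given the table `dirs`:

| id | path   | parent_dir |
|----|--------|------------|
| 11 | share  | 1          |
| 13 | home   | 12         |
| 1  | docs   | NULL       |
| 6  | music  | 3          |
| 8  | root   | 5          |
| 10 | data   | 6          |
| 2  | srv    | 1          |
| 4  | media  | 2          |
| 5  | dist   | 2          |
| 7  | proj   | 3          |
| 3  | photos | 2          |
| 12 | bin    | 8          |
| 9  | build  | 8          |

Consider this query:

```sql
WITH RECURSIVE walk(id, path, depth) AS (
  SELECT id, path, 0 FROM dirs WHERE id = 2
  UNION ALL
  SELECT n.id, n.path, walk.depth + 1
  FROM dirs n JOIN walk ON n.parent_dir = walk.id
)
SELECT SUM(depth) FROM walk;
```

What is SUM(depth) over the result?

Base: id=2 (srv) at depth 0.
Iteration 1: rows with parent_dir in {2} -> photos (id 3, depth 1), media (id 4, depth 1), dist (id 5, depth 1).
Iteration 2: rows with parent_dir in {3,4,5} -> music (id 6, depth 2), proj (id 7, depth 2), root (id 8, depth 2).
Iteration 3: rows with parent_dir in {6,7,8} -> build (id 9, depth 3), data (id 10, depth 3), bin (id 12, depth 3).
Iteration 4: rows with parent_dir in {9,10,12} -> home (id 13, depth 4).
Iteration 5: no rows with parent_dir in {13}; recursion stops.
SUM(depth) = 0 + 1 + 1 + 1 + 2 + 2 + 2 + 3 + 3 + 3 + 4 = 22.

22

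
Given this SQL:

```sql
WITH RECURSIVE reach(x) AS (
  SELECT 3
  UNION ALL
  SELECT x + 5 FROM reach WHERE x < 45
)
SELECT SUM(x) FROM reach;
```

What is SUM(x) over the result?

Base: x=3.
Iteration 1: 3 < 45 holds -> x = 3 + 5 = 8.
Iteration 2: 8 < 45 holds -> x = 8 + 5 = 13.
Iteration 3: 13 < 45 holds -> x = 13 + 5 = 18.
Iteration 4: 18 < 45 holds -> x = 18 + 5 = 23.
Iteration 5: 23 < 45 holds -> x = 23 + 5 = 28.
Iteration 6: 28 < 45 holds -> x = 28 + 5 = 33.
Iteration 7: 33 < 45 holds -> x = 33 + 5 = 38.
Iteration 8: 38 < 45 holds -> x = 38 + 5 = 43.
Iteration 9: 43 < 45 holds -> x = 43 + 5 = 48.
Iteration 10: 48 < 45 fails; recursion stops.
SUM(x) = 3 + 8 + 13 + 18 + 23 + 28 + 33 + 38 + 43 + 48 = 255.

255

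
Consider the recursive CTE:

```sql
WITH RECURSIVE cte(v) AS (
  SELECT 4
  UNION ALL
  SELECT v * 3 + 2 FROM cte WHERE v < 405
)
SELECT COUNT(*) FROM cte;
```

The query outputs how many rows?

Base: v=4.
Iteration 1: 4 < 405 holds -> v = 4 * 3 + 2 = 14.
Iteration 2: 14 < 405 holds -> v = 14 * 3 + 2 = 44.
Iteration 3: 44 < 405 holds -> v = 44 * 3 + 2 = 134.
Iteration 4: 134 < 405 holds -> v = 134 * 3 + 2 = 404.
Iteration 5: 404 < 405 holds -> v = 404 * 3 + 2 = 1214.
Iteration 6: 1214 < 405 fails; recursion stops.
Total rows emitted: 6.

6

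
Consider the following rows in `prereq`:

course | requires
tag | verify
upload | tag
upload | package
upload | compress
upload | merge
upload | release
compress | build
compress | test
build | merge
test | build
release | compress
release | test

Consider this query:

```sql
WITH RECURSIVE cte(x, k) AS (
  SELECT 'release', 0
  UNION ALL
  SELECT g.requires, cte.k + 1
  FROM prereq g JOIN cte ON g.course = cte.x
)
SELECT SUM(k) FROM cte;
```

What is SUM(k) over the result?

21

Base: (release, k=0).
Iteration 1: edges from {release} -> (compress, k=1), (test, k=1).
Iteration 2: edges from {compress,test} -> (build, k=2) x2, (test, k=2). [UNION ALL keeps all 3 new rows, including repeats]
Iteration 3: edges from {build,test} -> (build, k=3), (merge, k=3) x2. [UNION ALL keeps all 3 new rows, including repeats]
Iteration 4: edges from {build,merge} -> (merge, k=4).
Iteration 5: no outgoing edges from {merge}; recursion stops.
SUM(k) = 0 + 1 + 1 + 2 + 2 + 2 + 3 + 3 + 3 + 4 = 21.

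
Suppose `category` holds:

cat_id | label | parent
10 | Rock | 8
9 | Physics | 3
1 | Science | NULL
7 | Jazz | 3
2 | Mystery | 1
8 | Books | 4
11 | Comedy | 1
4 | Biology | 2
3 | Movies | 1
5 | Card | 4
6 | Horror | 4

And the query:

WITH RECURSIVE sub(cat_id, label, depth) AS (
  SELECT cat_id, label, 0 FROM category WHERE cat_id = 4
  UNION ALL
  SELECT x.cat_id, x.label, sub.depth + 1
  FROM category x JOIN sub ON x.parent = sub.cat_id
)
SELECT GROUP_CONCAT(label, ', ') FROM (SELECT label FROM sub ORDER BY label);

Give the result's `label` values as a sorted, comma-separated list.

Biology, Books, Card, Horror, Rock

Base: cat_id=4 (Biology) at depth 0.
Iteration 1: rows with parent in {4} -> Card (id 5, depth 1), Horror (id 6, depth 1), Books (id 8, depth 1).
Iteration 2: rows with parent in {5,6,8} -> Rock (id 10, depth 2).
Iteration 3: no rows with parent in {10}; recursion stops.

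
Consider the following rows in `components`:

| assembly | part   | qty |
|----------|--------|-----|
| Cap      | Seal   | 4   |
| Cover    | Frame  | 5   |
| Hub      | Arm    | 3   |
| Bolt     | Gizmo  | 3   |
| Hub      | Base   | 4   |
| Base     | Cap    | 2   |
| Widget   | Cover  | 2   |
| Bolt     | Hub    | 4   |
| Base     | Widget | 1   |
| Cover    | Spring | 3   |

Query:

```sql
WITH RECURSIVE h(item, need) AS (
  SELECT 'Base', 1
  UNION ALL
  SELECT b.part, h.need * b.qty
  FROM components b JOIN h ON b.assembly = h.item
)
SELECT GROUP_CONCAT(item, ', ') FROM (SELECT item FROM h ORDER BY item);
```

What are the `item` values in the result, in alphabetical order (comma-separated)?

Base, Cap, Cover, Frame, Seal, Spring, Widget

Base: (Base, need=1).
Iteration 1: components of {Base} -> Cap = 1*2 = 2, Widget = 1*1 = 1.
Iteration 2: components of {Cap,Widget} -> Cover = 1*2 = 2, Seal = 2*4 = 8.
Iteration 3: components of {Cover,Seal} -> Frame = 2*5 = 10, Spring = 2*3 = 6.
Iteration 4: no further components; recursion stops.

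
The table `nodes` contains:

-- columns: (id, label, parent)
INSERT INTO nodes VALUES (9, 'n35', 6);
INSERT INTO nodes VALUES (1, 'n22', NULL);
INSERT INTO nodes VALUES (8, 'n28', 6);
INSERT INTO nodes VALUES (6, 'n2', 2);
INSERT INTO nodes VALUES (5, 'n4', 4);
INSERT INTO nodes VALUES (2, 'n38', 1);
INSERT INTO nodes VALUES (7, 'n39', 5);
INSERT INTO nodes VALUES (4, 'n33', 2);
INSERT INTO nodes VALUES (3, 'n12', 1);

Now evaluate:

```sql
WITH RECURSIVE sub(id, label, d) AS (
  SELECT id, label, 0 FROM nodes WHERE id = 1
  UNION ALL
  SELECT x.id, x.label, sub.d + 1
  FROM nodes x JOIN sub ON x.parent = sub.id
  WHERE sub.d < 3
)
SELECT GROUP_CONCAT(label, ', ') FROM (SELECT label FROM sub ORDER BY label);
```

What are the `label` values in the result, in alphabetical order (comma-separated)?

Base: id=1 (n22) at d 0.
Iteration 1: rows with parent in {1} -> n38 (id 2, d 1), n12 (id 3, d 1).
Iteration 2: rows with parent in {2,3} -> n33 (id 4, d 2), n2 (id 6, d 2).
Iteration 3: rows with parent in {4,6} -> n4 (id 5, d 3), n28 (id 8, d 3), n35 (id 9, d 3).
Iteration 4: d < 3 fails for all current rows; recursion stops.

n12, n2, n22, n28, n33, n35, n38, n4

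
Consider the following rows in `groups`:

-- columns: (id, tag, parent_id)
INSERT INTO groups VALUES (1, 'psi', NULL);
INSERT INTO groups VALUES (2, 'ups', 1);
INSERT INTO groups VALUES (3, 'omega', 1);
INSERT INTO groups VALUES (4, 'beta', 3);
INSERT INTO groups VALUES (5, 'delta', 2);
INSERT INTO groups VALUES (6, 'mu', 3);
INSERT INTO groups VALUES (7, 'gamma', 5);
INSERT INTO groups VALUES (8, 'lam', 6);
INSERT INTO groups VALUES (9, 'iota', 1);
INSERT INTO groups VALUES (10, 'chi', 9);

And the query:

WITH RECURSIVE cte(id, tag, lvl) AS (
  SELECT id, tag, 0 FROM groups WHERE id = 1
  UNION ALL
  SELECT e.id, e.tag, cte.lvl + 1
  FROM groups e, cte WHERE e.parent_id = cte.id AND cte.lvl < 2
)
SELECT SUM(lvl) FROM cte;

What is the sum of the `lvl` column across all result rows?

Base: id=1 (psi) at lvl 0.
Iteration 1: rows with parent_id in {1} -> ups (id 2, lvl 1), omega (id 3, lvl 1), iota (id 9, lvl 1).
Iteration 2: rows with parent_id in {2,3,9} -> beta (id 4, lvl 2), delta (id 5, lvl 2), mu (id 6, lvl 2), chi (id 10, lvl 2).
Iteration 3: lvl < 2 fails for all current rows; recursion stops.
SUM(lvl) = 0 + 1 + 1 + 1 + 2 + 2 + 2 + 2 = 11.

11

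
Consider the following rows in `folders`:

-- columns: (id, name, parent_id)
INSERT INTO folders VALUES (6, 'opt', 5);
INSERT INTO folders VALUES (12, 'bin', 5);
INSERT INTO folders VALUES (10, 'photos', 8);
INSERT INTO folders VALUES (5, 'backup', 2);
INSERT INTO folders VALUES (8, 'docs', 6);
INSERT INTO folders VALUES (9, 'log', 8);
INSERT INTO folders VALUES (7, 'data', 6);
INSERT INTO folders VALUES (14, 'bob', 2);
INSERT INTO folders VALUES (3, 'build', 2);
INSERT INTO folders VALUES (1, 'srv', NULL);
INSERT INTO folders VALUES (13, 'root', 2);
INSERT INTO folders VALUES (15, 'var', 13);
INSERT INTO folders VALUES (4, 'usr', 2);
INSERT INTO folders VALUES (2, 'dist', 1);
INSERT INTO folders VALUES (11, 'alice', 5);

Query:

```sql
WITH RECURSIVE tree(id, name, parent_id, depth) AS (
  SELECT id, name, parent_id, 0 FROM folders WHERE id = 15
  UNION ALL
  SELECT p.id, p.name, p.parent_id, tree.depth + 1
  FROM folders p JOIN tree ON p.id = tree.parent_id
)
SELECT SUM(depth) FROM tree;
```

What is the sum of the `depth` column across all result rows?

Base: id=15 (var), parent_id=13, depth 0.
Iteration 1: join on id=13 -> root (id 13, parent_id=2, depth 1).
Iteration 2: join on id=2 -> dist (id 2, parent_id=1, depth 2).
Iteration 3: join on id=1 -> srv (id 1, parent_id=NULL, depth 3).
Iteration 4: parent_id is NULL; no match; recursion stops.
SUM(depth) = 0 + 1 + 2 + 3 = 6.

6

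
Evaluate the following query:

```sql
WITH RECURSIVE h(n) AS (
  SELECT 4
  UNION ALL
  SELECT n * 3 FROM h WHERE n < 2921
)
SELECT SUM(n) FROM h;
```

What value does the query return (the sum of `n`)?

13120

Base: n=4.
Iteration 1: 4 < 2921 holds -> n = 4 * 3 = 12.
Iteration 2: 12 < 2921 holds -> n = 12 * 3 = 36.
Iteration 3: 36 < 2921 holds -> n = 36 * 3 = 108.
Iteration 4: 108 < 2921 holds -> n = 108 * 3 = 324.
Iteration 5: 324 < 2921 holds -> n = 324 * 3 = 972.
Iteration 6: 972 < 2921 holds -> n = 972 * 3 = 2916.
Iteration 7: 2916 < 2921 holds -> n = 2916 * 3 = 8748.
Iteration 8: 8748 < 2921 fails; recursion stops.
SUM(n) = 4 + 12 + 36 + 108 + 324 + 972 + 2916 + 8748 = 13120.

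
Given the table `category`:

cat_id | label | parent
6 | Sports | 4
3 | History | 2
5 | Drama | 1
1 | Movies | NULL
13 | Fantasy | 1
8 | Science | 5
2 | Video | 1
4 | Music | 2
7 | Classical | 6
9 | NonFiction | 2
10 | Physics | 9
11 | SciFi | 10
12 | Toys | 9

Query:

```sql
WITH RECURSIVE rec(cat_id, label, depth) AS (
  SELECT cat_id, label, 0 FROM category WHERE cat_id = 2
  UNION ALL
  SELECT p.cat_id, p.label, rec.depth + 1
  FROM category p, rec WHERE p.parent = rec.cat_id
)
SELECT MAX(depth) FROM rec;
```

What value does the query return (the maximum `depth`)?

Base: cat_id=2 (Video) at depth 0.
Iteration 1: rows with parent in {2} -> History (id 3, depth 1), Music (id 4, depth 1), NonFiction (id 9, depth 1).
Iteration 2: rows with parent in {3,4,9} -> Sports (id 6, depth 2), Physics (id 10, depth 2), Toys (id 12, depth 2).
Iteration 3: rows with parent in {6,10,12} -> Classical (id 7, depth 3), SciFi (id 11, depth 3).
Iteration 4: no rows with parent in {7,11}; recursion stops.
depth values: 0, 1, 1, 1, 2, 2, 2, 3, 3; the maximum is 3.

3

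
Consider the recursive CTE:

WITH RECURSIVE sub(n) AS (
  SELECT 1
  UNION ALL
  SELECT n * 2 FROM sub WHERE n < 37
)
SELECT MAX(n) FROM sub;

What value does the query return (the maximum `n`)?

64

Base: n=1.
Iteration 1: 1 < 37 holds -> n = 1 * 2 = 2.
Iteration 2: 2 < 37 holds -> n = 2 * 2 = 4.
Iteration 3: 4 < 37 holds -> n = 4 * 2 = 8.
Iteration 4: 8 < 37 holds -> n = 8 * 2 = 16.
Iteration 5: 16 < 37 holds -> n = 16 * 2 = 32.
Iteration 6: 32 < 37 holds -> n = 32 * 2 = 64.
Iteration 7: 64 < 37 fails; recursion stops.
n values: 1, 2, 4, 8, 16, 32, 64; the maximum is 64.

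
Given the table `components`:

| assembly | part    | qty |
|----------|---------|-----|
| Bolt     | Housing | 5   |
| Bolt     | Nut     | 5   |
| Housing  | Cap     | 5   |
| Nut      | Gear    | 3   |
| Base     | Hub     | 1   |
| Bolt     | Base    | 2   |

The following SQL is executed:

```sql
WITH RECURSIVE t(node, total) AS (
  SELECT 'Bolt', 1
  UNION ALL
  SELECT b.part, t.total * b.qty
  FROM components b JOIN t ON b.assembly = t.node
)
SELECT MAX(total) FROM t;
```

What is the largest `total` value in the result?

25

Base: (Bolt, total=1).
Iteration 1: components of {Bolt} -> Base = 1*2 = 2, Housing = 1*5 = 5, Nut = 1*5 = 5.
Iteration 2: components of {Base,Housing,Nut} -> Cap = 5*5 = 25, Gear = 5*3 = 15, Hub = 2*1 = 2.
Iteration 3: no further components; recursion stops.
total values: 1, 5, 5, 2, 25, 15, 2; the maximum is 25.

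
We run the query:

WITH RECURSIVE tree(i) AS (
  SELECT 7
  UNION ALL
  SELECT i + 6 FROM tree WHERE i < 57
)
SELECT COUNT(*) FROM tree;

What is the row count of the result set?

Base: i=7.
Iteration 1: 7 < 57 holds -> i = 7 + 6 = 13.
Iteration 2: 13 < 57 holds -> i = 13 + 6 = 19.
Iteration 3: 19 < 57 holds -> i = 19 + 6 = 25.
Iteration 4: 25 < 57 holds -> i = 25 + 6 = 31.
Iteration 5: 31 < 57 holds -> i = 31 + 6 = 37.
Iteration 6: 37 < 57 holds -> i = 37 + 6 = 43.
Iteration 7: 43 < 57 holds -> i = 43 + 6 = 49.
Iteration 8: 49 < 57 holds -> i = 49 + 6 = 55.
Iteration 9: 55 < 57 holds -> i = 55 + 6 = 61.
Iteration 10: 61 < 57 fails; recursion stops.
Total rows emitted: 10.

10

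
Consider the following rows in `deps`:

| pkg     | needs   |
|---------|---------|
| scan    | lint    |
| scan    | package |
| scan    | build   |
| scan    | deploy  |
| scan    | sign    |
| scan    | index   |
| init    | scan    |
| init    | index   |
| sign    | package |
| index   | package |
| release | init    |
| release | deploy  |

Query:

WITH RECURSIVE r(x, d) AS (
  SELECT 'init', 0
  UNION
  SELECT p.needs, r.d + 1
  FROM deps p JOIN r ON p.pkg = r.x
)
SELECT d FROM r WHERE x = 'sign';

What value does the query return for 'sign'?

2

Base: (init, d=0).
Iteration 1: edges from {init} -> (index, d=1), (scan, d=1).
Iteration 2: edges from {index,scan} -> (build, d=2), (deploy, d=2), (index, d=2), (lint, d=2), (package, d=2), (sign, d=2). [UNION drops 1 duplicate row(s)]
Iteration 3: edges from {build,deploy,index,lint,package,sign} -> (package, d=3). [UNION drops 1 duplicate row(s)]
Iteration 4: no outgoing edges from {package}; recursion stops.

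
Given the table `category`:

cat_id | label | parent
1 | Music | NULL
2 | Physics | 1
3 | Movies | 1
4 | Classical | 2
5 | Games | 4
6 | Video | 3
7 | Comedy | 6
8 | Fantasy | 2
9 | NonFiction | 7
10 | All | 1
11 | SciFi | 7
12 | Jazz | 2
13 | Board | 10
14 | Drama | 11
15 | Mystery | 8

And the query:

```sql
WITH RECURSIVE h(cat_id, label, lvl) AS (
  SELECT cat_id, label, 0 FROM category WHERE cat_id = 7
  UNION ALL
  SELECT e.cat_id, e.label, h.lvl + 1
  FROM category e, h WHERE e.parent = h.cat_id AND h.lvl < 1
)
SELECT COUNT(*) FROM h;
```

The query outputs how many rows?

3

Base: cat_id=7 (Comedy) at lvl 0.
Iteration 1: rows with parent in {7} -> NonFiction (id 9, lvl 1), SciFi (id 11, lvl 1).
Iteration 2: lvl < 1 fails for all current rows; recursion stops.
Total rows emitted: 3.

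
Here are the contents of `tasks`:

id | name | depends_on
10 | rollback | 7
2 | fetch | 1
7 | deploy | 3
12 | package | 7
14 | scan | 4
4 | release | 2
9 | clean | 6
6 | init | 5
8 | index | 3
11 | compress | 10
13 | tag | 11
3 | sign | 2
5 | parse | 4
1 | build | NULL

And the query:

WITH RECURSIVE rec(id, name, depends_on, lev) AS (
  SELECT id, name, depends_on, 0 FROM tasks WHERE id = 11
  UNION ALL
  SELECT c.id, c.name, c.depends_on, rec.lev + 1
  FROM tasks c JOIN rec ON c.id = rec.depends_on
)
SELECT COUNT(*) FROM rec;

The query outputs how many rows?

6

Base: id=11 (compress), depends_on=10, lev 0.
Iteration 1: join on id=10 -> rollback (id 10, depends_on=7, lev 1).
Iteration 2: join on id=7 -> deploy (id 7, depends_on=3, lev 2).
Iteration 3: join on id=3 -> sign (id 3, depends_on=2, lev 3).
Iteration 4: join on id=2 -> fetch (id 2, depends_on=1, lev 4).
Iteration 5: join on id=1 -> build (id 1, depends_on=NULL, lev 5).
Iteration 6: depends_on is NULL; no match; recursion stops.
Total rows emitted: 6.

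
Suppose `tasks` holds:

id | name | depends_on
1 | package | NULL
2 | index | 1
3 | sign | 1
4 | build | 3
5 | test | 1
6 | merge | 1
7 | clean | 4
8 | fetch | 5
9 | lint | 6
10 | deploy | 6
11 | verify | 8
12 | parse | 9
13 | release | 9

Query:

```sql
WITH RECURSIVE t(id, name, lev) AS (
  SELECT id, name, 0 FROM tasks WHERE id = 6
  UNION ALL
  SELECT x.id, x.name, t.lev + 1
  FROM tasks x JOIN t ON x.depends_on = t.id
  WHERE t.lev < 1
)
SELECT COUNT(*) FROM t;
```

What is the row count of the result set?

Base: id=6 (merge) at lev 0.
Iteration 1: rows with depends_on in {6} -> lint (id 9, lev 1), deploy (id 10, lev 1).
Iteration 2: lev < 1 fails for all current rows; recursion stops.
Total rows emitted: 3.

3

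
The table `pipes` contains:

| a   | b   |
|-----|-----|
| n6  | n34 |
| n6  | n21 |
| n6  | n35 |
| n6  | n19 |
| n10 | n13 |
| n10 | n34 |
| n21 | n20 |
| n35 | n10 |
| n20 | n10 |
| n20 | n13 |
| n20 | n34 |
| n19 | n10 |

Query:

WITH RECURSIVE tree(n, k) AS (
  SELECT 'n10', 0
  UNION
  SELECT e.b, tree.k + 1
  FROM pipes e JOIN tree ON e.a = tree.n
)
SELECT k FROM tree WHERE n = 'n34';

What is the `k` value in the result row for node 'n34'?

Base: (n10, k=0).
Iteration 1: edges from {n10} -> (n13, k=1), (n34, k=1).
Iteration 2: no outgoing edges from {n13,n34}; recursion stops.

1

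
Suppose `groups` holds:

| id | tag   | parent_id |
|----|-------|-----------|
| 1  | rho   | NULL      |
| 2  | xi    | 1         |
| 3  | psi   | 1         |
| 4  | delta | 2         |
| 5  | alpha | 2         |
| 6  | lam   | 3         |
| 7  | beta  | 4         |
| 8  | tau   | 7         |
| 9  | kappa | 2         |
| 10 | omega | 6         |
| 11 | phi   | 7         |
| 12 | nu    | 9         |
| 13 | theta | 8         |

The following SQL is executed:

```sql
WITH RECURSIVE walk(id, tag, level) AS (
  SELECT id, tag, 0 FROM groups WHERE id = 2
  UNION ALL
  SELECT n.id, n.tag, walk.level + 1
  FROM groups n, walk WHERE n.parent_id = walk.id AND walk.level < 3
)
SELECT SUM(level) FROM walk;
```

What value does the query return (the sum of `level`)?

Base: id=2 (xi) at level 0.
Iteration 1: rows with parent_id in {2} -> delta (id 4, level 1), alpha (id 5, level 1), kappa (id 9, level 1).
Iteration 2: rows with parent_id in {4,5,9} -> beta (id 7, level 2), nu (id 12, level 2).
Iteration 3: rows with parent_id in {7,12} -> tau (id 8, level 3), phi (id 11, level 3).
Iteration 4: level < 3 fails for all current rows; recursion stops.
SUM(level) = 0 + 1 + 1 + 1 + 2 + 2 + 3 + 3 = 13.

13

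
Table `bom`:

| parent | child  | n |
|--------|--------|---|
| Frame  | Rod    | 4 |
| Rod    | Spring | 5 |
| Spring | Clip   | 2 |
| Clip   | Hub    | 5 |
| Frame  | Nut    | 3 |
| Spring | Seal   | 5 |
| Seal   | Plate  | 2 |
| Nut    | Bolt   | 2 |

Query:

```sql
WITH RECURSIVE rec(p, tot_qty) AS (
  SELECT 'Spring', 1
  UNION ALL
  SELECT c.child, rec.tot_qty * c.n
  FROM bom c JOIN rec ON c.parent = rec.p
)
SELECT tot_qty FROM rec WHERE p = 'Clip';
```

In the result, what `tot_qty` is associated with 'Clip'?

Base: (Spring, tot_qty=1).
Iteration 1: components of {Spring} -> Clip = 1*2 = 2, Seal = 1*5 = 5.
Iteration 2: components of {Clip,Seal} -> Hub = 2*5 = 10, Plate = 5*2 = 10.
Iteration 3: no further components; recursion stops.

2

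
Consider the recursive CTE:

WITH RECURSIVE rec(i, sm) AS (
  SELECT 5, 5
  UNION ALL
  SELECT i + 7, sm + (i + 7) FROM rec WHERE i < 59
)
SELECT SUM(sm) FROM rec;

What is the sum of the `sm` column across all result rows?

1065

Base: i=5, sm=5.
Iteration 1: 5 < 59 holds -> i = 5 + 7 = 12, sm = 5 + 12 = 17.
Iteration 2: 12 < 59 holds -> i = 12 + 7 = 19, sm = 17 + 19 = 36.
Iteration 3: 19 < 59 holds -> i = 19 + 7 = 26, sm = 36 + 26 = 62.
Iteration 4: 26 < 59 holds -> i = 26 + 7 = 33, sm = 62 + 33 = 95.
Iteration 5: 33 < 59 holds -> i = 33 + 7 = 40, sm = 95 + 40 = 135.
Iteration 6: 40 < 59 holds -> i = 40 + 7 = 47, sm = 135 + 47 = 182.
Iteration 7: 47 < 59 holds -> i = 47 + 7 = 54, sm = 182 + 54 = 236.
Iteration 8: 54 < 59 holds -> i = 54 + 7 = 61, sm = 236 + 61 = 297.
Iteration 9: 61 < 59 fails; recursion stops.
SUM(sm) = 5 + 17 + 36 + 62 + 95 + 135 + 182 + 236 + 297 = 1065.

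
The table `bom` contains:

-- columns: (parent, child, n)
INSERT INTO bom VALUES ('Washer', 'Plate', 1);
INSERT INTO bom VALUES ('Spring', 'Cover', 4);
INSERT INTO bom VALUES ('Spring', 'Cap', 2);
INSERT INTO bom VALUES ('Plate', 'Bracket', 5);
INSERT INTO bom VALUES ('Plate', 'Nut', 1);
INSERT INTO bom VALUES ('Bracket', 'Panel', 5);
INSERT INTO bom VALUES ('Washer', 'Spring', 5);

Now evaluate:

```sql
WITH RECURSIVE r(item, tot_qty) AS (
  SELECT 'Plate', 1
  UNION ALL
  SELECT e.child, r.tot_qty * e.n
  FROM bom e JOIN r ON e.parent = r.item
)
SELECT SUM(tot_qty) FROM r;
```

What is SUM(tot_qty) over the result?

32

Base: (Plate, tot_qty=1).
Iteration 1: components of {Plate} -> Bracket = 1*5 = 5, Nut = 1*1 = 1.
Iteration 2: components of {Bracket,Nut} -> Panel = 5*5 = 25.
Iteration 3: no further components; recursion stops.
SUM(tot_qty) = 1 + 5 + 1 + 25 = 32.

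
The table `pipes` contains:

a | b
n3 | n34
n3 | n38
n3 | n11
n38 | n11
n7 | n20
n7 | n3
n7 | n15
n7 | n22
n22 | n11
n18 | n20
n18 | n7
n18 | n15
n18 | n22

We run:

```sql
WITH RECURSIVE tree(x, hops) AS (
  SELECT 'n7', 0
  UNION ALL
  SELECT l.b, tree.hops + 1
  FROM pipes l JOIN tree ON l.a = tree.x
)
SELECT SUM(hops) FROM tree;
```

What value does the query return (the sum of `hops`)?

15

Base: (n7, hops=0).
Iteration 1: edges from {n7} -> (n15, hops=1), (n20, hops=1), (n22, hops=1), (n3, hops=1).
Iteration 2: edges from {n15,n20,n22,n3} -> (n11, hops=2) x2, (n34, hops=2), (n38, hops=2). [UNION ALL keeps all 4 new rows, including repeats]
Iteration 3: edges from {n11,n34,n38} -> (n11, hops=3).
Iteration 4: no outgoing edges from {n11}; recursion stops.
SUM(hops) = 0 + 1 + 1 + 1 + 1 + 2 + 2 + 2 + 2 + 3 = 15.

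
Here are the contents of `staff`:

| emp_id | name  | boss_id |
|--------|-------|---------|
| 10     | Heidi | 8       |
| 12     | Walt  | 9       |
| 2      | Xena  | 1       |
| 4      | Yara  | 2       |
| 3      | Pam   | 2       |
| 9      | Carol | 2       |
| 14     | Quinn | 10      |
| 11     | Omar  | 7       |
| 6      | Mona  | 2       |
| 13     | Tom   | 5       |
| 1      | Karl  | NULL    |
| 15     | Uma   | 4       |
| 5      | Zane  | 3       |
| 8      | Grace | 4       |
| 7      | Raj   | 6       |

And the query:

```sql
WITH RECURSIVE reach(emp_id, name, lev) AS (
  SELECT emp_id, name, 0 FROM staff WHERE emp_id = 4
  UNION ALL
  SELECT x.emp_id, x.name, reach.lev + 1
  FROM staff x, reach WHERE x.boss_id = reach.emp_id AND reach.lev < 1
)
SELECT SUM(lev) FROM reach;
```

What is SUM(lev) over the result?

2

Base: emp_id=4 (Yara) at lev 0.
Iteration 1: rows with boss_id in {4} -> Grace (id 8, lev 1), Uma (id 15, lev 1).
Iteration 2: lev < 1 fails for all current rows; recursion stops.
SUM(lev) = 0 + 1 + 1 = 2.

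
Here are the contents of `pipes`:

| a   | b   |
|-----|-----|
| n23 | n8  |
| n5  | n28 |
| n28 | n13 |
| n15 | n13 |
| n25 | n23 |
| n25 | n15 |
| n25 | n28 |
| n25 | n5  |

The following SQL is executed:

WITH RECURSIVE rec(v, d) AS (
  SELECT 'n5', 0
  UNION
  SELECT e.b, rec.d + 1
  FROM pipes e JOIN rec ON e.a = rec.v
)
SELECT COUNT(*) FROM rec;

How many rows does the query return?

3

Base: (n5, d=0).
Iteration 1: edges from {n5} -> (n28, d=1).
Iteration 2: edges from {n28} -> (n13, d=2).
Iteration 3: no outgoing edges from {n13}; recursion stops.
Total rows emitted: 3.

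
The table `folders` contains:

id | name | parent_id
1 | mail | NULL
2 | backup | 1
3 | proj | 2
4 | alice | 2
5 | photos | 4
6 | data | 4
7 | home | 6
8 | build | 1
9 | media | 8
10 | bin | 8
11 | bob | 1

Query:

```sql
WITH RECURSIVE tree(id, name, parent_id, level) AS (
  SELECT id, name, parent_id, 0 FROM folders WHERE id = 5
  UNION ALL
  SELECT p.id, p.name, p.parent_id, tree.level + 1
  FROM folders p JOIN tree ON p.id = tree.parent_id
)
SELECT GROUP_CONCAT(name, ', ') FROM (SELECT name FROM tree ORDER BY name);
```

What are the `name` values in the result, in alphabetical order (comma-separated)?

Base: id=5 (photos), parent_id=4, level 0.
Iteration 1: join on id=4 -> alice (id 4, parent_id=2, level 1).
Iteration 2: join on id=2 -> backup (id 2, parent_id=1, level 2).
Iteration 3: join on id=1 -> mail (id 1, parent_id=NULL, level 3).
Iteration 4: parent_id is NULL; no match; recursion stops.

alice, backup, mail, photos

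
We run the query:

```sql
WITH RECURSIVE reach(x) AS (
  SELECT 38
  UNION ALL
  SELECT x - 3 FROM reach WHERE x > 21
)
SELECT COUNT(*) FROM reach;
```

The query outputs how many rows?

Base: x=38.
Iteration 1: 38 > 21 holds -> x = 38 - 3 = 35.
Iteration 2: 35 > 21 holds -> x = 35 - 3 = 32.
Iteration 3: 32 > 21 holds -> x = 32 - 3 = 29.
Iteration 4: 29 > 21 holds -> x = 29 - 3 = 26.
Iteration 5: 26 > 21 holds -> x = 26 - 3 = 23.
Iteration 6: 23 > 21 holds -> x = 23 - 3 = 20.
Iteration 7: 20 > 21 fails; recursion stops.
Total rows emitted: 7.

7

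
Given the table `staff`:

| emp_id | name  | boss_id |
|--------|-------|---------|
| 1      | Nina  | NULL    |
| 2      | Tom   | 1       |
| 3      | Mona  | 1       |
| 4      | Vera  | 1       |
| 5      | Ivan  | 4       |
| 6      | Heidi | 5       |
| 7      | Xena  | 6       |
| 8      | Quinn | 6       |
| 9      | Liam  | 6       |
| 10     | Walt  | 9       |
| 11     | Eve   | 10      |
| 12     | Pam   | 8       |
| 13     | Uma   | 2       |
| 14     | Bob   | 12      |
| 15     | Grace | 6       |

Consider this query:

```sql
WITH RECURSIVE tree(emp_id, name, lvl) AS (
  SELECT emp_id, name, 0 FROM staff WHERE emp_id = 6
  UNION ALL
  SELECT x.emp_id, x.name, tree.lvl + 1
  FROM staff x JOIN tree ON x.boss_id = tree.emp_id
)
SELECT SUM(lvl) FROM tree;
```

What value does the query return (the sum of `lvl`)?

14

Base: emp_id=6 (Heidi) at lvl 0.
Iteration 1: rows with boss_id in {6} -> Xena (id 7, lvl 1), Quinn (id 8, lvl 1), Liam (id 9, lvl 1), Grace (id 15, lvl 1).
Iteration 2: rows with boss_id in {7,8,9,15} -> Walt (id 10, lvl 2), Pam (id 12, lvl 2).
Iteration 3: rows with boss_id in {10,12} -> Eve (id 11, lvl 3), Bob (id 14, lvl 3).
Iteration 4: no rows with boss_id in {11,14}; recursion stops.
SUM(lvl) = 0 + 1 + 1 + 1 + 1 + 2 + 2 + 3 + 3 = 14.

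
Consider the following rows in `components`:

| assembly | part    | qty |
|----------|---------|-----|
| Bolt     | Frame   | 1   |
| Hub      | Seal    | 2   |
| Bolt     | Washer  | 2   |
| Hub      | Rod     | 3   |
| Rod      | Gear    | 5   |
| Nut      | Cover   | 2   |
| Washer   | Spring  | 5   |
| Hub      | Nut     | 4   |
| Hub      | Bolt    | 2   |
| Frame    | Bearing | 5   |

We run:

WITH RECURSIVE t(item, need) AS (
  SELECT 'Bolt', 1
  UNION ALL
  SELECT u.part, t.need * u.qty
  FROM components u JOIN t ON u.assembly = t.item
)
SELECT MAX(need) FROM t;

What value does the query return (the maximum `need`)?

10

Base: (Bolt, need=1).
Iteration 1: components of {Bolt} -> Frame = 1*1 = 1, Washer = 1*2 = 2.
Iteration 2: components of {Frame,Washer} -> Bearing = 1*5 = 5, Spring = 2*5 = 10.
Iteration 3: no further components; recursion stops.
need values: 1, 1, 2, 5, 10; the maximum is 10.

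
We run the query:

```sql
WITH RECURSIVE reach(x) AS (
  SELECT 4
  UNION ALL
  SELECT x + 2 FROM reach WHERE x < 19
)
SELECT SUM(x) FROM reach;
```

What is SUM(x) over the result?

Base: x=4.
Iteration 1: 4 < 19 holds -> x = 4 + 2 = 6.
Iteration 2: 6 < 19 holds -> x = 6 + 2 = 8.
Iteration 3: 8 < 19 holds -> x = 8 + 2 = 10.
Iteration 4: 10 < 19 holds -> x = 10 + 2 = 12.
Iteration 5: 12 < 19 holds -> x = 12 + 2 = 14.
Iteration 6: 14 < 19 holds -> x = 14 + 2 = 16.
Iteration 7: 16 < 19 holds -> x = 16 + 2 = 18.
Iteration 8: 18 < 19 holds -> x = 18 + 2 = 20.
Iteration 9: 20 < 19 fails; recursion stops.
SUM(x) = 4 + 6 + 8 + 10 + 12 + 14 + 16 + 18 + 20 = 108.

108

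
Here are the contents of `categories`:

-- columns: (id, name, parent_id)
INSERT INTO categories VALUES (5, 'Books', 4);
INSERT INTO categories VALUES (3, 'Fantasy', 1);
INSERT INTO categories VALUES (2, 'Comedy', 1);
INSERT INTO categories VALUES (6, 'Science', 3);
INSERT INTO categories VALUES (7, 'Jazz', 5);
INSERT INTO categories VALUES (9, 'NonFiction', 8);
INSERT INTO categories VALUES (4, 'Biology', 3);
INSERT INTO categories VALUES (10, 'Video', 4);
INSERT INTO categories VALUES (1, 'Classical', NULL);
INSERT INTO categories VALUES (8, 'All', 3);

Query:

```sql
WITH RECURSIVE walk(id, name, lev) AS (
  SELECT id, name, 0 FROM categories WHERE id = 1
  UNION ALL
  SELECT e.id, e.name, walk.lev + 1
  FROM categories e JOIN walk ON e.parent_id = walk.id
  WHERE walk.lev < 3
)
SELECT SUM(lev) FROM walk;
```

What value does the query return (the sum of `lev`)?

17

Base: id=1 (Classical) at lev 0.
Iteration 1: rows with parent_id in {1} -> Comedy (id 2, lev 1), Fantasy (id 3, lev 1).
Iteration 2: rows with parent_id in {2,3} -> Biology (id 4, lev 2), Science (id 6, lev 2), All (id 8, lev 2).
Iteration 3: rows with parent_id in {4,6,8} -> Books (id 5, lev 3), NonFiction (id 9, lev 3), Video (id 10, lev 3).
Iteration 4: lev < 3 fails for all current rows; recursion stops.
SUM(lev) = 0 + 1 + 1 + 2 + 2 + 2 + 3 + 3 + 3 = 17.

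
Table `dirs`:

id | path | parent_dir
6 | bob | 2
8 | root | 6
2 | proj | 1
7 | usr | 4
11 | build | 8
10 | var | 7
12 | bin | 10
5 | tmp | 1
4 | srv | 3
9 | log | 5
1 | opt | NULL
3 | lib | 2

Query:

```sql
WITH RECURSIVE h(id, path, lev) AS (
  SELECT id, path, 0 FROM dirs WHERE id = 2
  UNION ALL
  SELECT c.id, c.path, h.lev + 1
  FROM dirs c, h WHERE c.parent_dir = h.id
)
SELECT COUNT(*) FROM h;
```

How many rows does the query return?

Base: id=2 (proj) at lev 0.
Iteration 1: rows with parent_dir in {2} -> lib (id 3, lev 1), bob (id 6, lev 1).
Iteration 2: rows with parent_dir in {3,6} -> srv (id 4, lev 2), root (id 8, lev 2).
Iteration 3: rows with parent_dir in {4,8} -> usr (id 7, lev 3), build (id 11, lev 3).
Iteration 4: rows with parent_dir in {7,11} -> var (id 10, lev 4).
Iteration 5: rows with parent_dir in {10} -> bin (id 12, lev 5).
Iteration 6: no rows with parent_dir in {12}; recursion stops.
Total rows emitted: 9.

9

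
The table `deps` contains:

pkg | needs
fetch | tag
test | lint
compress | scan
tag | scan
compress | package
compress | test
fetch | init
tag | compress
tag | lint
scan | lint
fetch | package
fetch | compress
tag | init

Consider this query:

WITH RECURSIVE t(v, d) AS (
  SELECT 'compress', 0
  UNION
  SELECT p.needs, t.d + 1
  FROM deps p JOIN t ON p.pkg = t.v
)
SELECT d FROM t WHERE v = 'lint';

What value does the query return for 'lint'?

2

Base: (compress, d=0).
Iteration 1: edges from {compress} -> (package, d=1), (scan, d=1), (test, d=1).
Iteration 2: edges from {package,scan,test} -> (lint, d=2). [UNION drops 1 duplicate row(s)]
Iteration 3: no outgoing edges from {lint}; recursion stops.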